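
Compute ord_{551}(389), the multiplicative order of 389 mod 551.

36

ord(389) | φ(551) = φ(19·29) = (19−1)·(29−1) = 18·28 = 504 = 2^3 · 3^2 · 7.
Divisors of 504: 1, 2, 3, 4, 6, 7, 8, 9, 12, 14, 18, 21, 24, 28, 36, 42, 56, 63, 72, 84, 126, 168, 252, 504.
Check 389^d mod 551 for each divisor in increasing order:
389^1 ≡ 389 (mod 551)
389^2 ≡ 347 (mod 551)
389^3 ≡ 539 (mod 551)
389^4 ≡ 291 (mod 551)
389^6 ≡ 144 (mod 551)
389^7 ≡ 365 (mod 551)
389^8 ≡ 378 (mod 551)
389^9 ≡ 476 (mod 551)
389^12 ≡ 349 (mod 551)
389^14 ≡ 434 (mod 551)
389^18 ≡ 115 (mod 551)
389^21 ≡ 273 (mod 551)
389^24 ≡ 30 (mod 551)
389^28 ≡ 465 (mod 551)
389^36 ≡ 1 (mod 551) ✓
The smallest such exponent is 36, so the order of 389 is 36.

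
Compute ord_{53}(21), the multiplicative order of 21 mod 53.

52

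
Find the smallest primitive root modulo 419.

φ(419) = 419 − 1 = 418 = 2 · 11 · 19.
g is a primitive root iff g^(418/q) ≢ 1 (mod 419) for each prime q ∈ {2, 11, 19}.
g = 2: 2^209 ≡ 418; 2^38 ≡ 334; 2^22 ≡ 114 — none is 1, so 2 is a primitive root.
Hence the least primitive root of 419 is 2.

2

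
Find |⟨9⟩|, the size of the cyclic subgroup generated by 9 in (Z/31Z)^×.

Since 9 ∈ (Z/31Z)^×, its order divides φ(31) = 31 − 1 = 30 = 2 · 3 · 5.
Divisors of 30: 1, 2, 3, 5, 6, 10, 15, 30.
Evaluate successive powers at the divisors of 30:
9^1 ≡ 9
9^2 ≡ 19
9^3 ≡ 16
9^5 ≡ 25
9^6 ≡ 8
9^10 ≡ 5
9^15 ≡ 1
The smallest such exponent is 15, so the order of 9 is 15.

15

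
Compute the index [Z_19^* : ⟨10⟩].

1

The order of 10 must divide φ(19) = 19 − 1 = 18 = 2 · 3^2.
Divisors of 18: 1, 2, 3, 6, 9, 18.
Test each divisor d:
10^1 ≡ 10 (mod 19)
10^2 ≡ 5 (mod 19)
10^3 ≡ 12 (mod 19)
10^6 ≡ 11 (mod 19)
10^9 ≡ 18 (mod 19)
10^18 ≡ 1 (mod 19) ✓
The order of 10 is 18, so the subgroup it generates has 18 elements.
The index is φ(19) / ord(10) = 18 / 18 = 1.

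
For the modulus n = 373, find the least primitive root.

2

φ(373) = 373 − 1 = 372 = 2^2 · 3 · 31.
Test candidates g = 2, 3, … against the prime factors q ∈ {2, 3, 31} of φ(373): g is a generator iff g^(372/q) ≢ 1 for every such q.
g = 2: 2^186 ≡ 372; 2^124 ≡ 284; 2^12 ≡ 366 — none is 1, so 2 is a primitive root.
The smallest primitive root modulo 373 is 2.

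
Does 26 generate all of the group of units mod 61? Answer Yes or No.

Yes

φ(61) = 61 − 1 = 60 = 2^2 · 3 · 5.
It suffices to check that the order of 26 is not a proper divisor of 60: compute 26^(60/q) for q ∈ {2, 3, 5}.
26^30 ≡ 60 (mod 61)  [q = 2: ≢ 1 ✓]
26^20 ≡ 13 (mod 61)  [q = 3: ≢ 1 ✓]
26^12 ≡ 9 (mod 61)  [q = 5: ≢ 1 ✓]
Every test exponent gives a nontrivial residue, hence 26 generates the full group.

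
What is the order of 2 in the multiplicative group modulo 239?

119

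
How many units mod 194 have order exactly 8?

4

φ(194) = φ(2)·φ(97) = 1·96 = 96 = 2^5 · 3.
In a cyclic group of order 96, there are φ(d) elements of order d for each divisor d of 96, and zero for non-divisors.
8 = 2^3 divides 96, and φ(8) = 4.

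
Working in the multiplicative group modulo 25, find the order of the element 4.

Since 4 ∈ (Z/25Z)^×, its order divides φ(25) = φ(5^2) = 5·(5−1) = 20 = 2^2 · 5.
Divisors of 20: 1, 2, 4, 5, 10, 20.
Test each divisor d:
4^1 ≡ 4 (mod 25)
4^2 ≡ 16 (mod 25)
4^4 ≡ 6 (mod 25)
4^5 ≡ 24 (mod 25)
4^10 ≡ 1 (mod 25) ✓
Hence ord(4) = 10.

10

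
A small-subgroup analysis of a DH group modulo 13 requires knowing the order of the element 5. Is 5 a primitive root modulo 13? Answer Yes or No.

No

φ(13) = 13 − 1 = 12 = 2^2 · 3.
5 is a primitive root mod 13 iff 5^(φ(13)/q) ≢ 1 for every prime q | φ(13), i.e. q ∈ {2, 3}.
5^6 ≡ 12 (mod 13)  [q = 2: ≢ 1 ✓]
5^4 ≡ 1 (mod 13)  [q = 3: ≡ 1 ✗]
Since 5^4 ≡ 1, the order of 5 divides 4 < 12, so 5 is not a primitive root.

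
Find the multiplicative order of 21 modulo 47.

23

By Lagrange's theorem, ord_47(21) divides φ(47) = 47 − 1 = 46 = 2 · 23.
Divisors of 46: 1, 2, 23, 46.
Compute 21^d (mod 47) for the divisors d until we hit 1:
21^1 ≡ 21
21^2 ≡ 18
21^23 ≡ 1
Therefore the multiplicative order of 21 modulo 47 is 23.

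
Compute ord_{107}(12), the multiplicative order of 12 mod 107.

By Lagrange's theorem, ord_107(12) divides φ(107) = 107 − 1 = 106 = 2 · 53.
Divisors of 106: 1, 2, 53, 106.
Test each divisor d:
12^1 ≡ 12
12^2 ≡ 37
12^53 ≡ 1
The smallest such exponent is 53, so the order of 12 is 53.

53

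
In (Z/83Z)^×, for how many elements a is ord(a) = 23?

0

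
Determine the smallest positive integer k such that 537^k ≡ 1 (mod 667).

308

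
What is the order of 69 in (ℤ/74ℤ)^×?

36

Since 69 ∈ (Z/74Z)^×, its order divides φ(74) = φ(2)·φ(37) = 1·36 = 36 = 2^2 · 3^2.
Divisors of 36: 1, 2, 3, 4, 6, 9, 12, 18, 36.
Check 69^d mod 74 for each divisor in increasing order:
69^1 ≡ 69 (mod 74)
69^2 ≡ 25 (mod 74)
69^3 ≡ 23 (mod 74)
69^4 ≡ 33 (mod 74)
69^6 ≡ 11 (mod 74)
69^9 ≡ 31 (mod 74)
69^12 ≡ 47 (mod 74)
69^18 ≡ 73 (mod 74)
69^36 ≡ 1 (mod 74) ✓
So ord_74(69) = 36.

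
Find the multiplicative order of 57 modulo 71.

5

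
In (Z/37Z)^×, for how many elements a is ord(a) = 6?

φ(37) = 37 − 1 = 36 = 2^2 · 3^2.
In a cyclic group of order 36, there are φ(d) elements of order d for each divisor d of 36, and zero for non-divisors.
6 = 2 · 3 divides 36, and φ(6) = 2.

2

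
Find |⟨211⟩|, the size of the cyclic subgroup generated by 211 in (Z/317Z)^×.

316

ord(211) | φ(317) = 317 − 1 = 316 = 2^2 · 79.
Divisors of 316: 1, 2, 4, 79, 158, 316.
Evaluate successive powers at the divisors of 316:
211^1 ≡ 211 (mod 317)
211^2 ≡ 141 (mod 317)
211^4 ≡ 227 (mod 317)
211^79 ≡ 203 (mod 317)
211^158 ≡ 316 (mod 317)
211^316 ≡ 1 (mod 317) ✓
Therefore the multiplicative order of 211 modulo 317 is 316.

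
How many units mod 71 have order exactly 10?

φ(71) = 71 − 1 = 70 = 2 · 5 · 7.
In a cyclic group of order 70, there are φ(d) elements of order d for each divisor d of 70, and zero for non-divisors.
10 = 2 · 5 divides 70, and φ(10) = 4.

4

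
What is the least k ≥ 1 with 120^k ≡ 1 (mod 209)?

18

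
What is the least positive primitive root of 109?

6

φ(109) = 109 − 1 = 108 = 2^2 · 3^3.
Test candidates g = 2, 3, … against the prime factors q ∈ {2, 3} of φ(109): g is a generator iff g^(108/q) ≢ 1 for every such q.
g = 2: 2^54 ≡ 108; 2^36 ≡ 1 — hits 1, so not a primitive root.
g = 3: 3^54 ≡ 1 — hits 1, so not a primitive root.
g = 4: 4^54 ≡ 1 — hits 1, so not a primitive root.
g = 5: 5^54 ≡ 1 — hits 1, so not a primitive root.
g = 6: 6^54 ≡ 108; 6^36 ≡ 63 — none is 1, so 6 is a primitive root.
The smallest primitive root modulo 109 is 6.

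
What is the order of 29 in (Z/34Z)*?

16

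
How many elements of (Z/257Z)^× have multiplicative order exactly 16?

φ(257) = 257 − 1 = 256 = 2^8.
(Z/257Z)^× is cyclic (|G| = 256); a cyclic group of order m has exactly φ(d) elements of each order d | m, and none otherwise.
16 = 2^4 divides 256, and φ(16) = 8.

8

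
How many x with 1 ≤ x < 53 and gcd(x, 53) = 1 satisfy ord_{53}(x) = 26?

φ(53) = 53 − 1 = 52 = 2^2 · 13.
Since (Z/53Z)^× is cyclic of order 52, the number of elements of order d is φ(d) when d | 52 and 0 otherwise.
26 = 2 · 13 divides 52, and φ(26) = 12.

12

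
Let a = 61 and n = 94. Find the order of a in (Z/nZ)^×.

The order of 61 must divide φ(94) = φ(2)·φ(47) = 1·46 = 46 = 2 · 23.
Divisors of 46: 1, 2, 23, 46.
Check 61^d mod 94 for each divisor in increasing order:
61^1 ≡ 61
61^2 ≡ 55
61^23 ≡ 1
So ord_94(61) = 23.

23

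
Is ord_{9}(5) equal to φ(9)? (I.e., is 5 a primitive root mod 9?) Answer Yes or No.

Yes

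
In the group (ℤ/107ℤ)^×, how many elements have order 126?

φ(107) = 107 − 1 = 106 = 2 · 53.
(Z/107Z)^× is cyclic (|G| = 106); a cyclic group of order m has exactly φ(d) elements of each order d | m, and none otherwise.
126 does not divide 106, so no element of (Z/107Z)^× has order 126.

0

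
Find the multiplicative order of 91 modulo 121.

55

Since 91 ∈ (Z/121Z)^×, its order divides φ(121) = φ(11^2) = 11·(11−1) = 110 = 2 · 5 · 11.
Divisors of 110: 1, 2, 5, 10, 11, 22, 55, 110.
Test each divisor d:
91^1 ≡ 91
91^2 ≡ 53
91^5 ≡ 67
91^10 ≡ 12
91^11 ≡ 3
91^22 ≡ 9
91^55 ≡ 1
Therefore the multiplicative order of 91 modulo 121 is 55.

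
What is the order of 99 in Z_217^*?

6

Since 99 ∈ (Z/217Z)^×, its order divides φ(217) = φ(7·31) = (7−1)·(31−1) = 6·30 = 180 = 2^2 · 3^2 · 5.
Divisors of 180: 1, 2, 3, 4, 5, 6, 9, 10, 12, 15, 18, 20, 30, 36, 45, 60, 90, 180.
Test each divisor d:
99^1 ≡ 99
99^2 ≡ 36
99^3 ≡ 92
99^4 ≡ 211
99^5 ≡ 57
99^6 ≡ 1
The smallest such exponent is 6, so the order of 99 is 6.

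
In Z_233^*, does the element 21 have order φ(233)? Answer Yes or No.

Yes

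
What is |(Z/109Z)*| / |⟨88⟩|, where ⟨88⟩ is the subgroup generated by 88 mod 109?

ord(88) | φ(109) = 109 − 1 = 108 = 2^2 · 3^3.
Divisors of 108: 1, 2, 3, 4, 6, 9, 12, 18, 27, 36, 54, 108.
Test each divisor d:
88^1 ≡ 88 (mod 109)
88^2 ≡ 5 (mod 109)
88^3 ≡ 4 (mod 109)
88^4 ≡ 25 (mod 109)
88^6 ≡ 16 (mod 109)
88^9 ≡ 64 (mod 109)
88^12 ≡ 38 (mod 109)
88^18 ≡ 63 (mod 109)
88^27 ≡ 108 (mod 109)
88^36 ≡ 45 (mod 109)
88^54 ≡ 1 (mod 109) ✓
Thus |⟨88⟩| = ord(88) = 54.
The index is φ(109) / ord(88) = 108 / 54 = 2.

2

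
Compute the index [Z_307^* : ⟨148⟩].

2

ord(148) | φ(307) = 307 − 1 = 306 = 2 · 3^2 · 17.
Divisors of 306: 1, 2, 3, 6, 9, 17, 18, 34, 51, 102, 153, 306.
Compute 148^d (mod 307) for the divisors d until we hit 1:
148^1 ≡ 148 (mod 307)
148^2 ≡ 107 (mod 307)
148^3 ≡ 179 (mod 307)
148^6 ≡ 113 (mod 307)
148^9 ≡ 272 (mod 307)
148^17 ≡ 168 (mod 307)
148^18 ≡ 304 (mod 307)
148^34 ≡ 287 (mod 307)
148^51 ≡ 17 (mod 307)
148^102 ≡ 289 (mod 307)
148^153 ≡ 1 (mod 307) ✓
So ord_307(148) = 153, hence |⟨148⟩| = 153.
The index is φ(307) / ord(148) = 306 / 153 = 2.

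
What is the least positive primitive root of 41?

6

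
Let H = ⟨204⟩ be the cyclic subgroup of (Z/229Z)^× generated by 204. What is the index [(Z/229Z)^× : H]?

Since 204 ∈ (Z/229Z)^×, its order divides φ(229) = 229 − 1 = 228 = 2^2 · 3 · 19.
Divisors of 228: 1, 2, 3, 4, 6, 12, 19, 38, 57, 76, 114, 228.
Check 204^d mod 229 for each divisor in increasing order:
204^1 ≡ 204 (mod 229)
204^2 ≡ 167 (mod 229)
204^3 ≡ 176 (mod 229)
204^4 ≡ 180 (mod 229)
204^6 ≡ 61 (mod 229)
204^12 ≡ 57 (mod 229)
204^19 ≡ 95 (mod 229)
204^38 ≡ 94 (mod 229)
204^57 ≡ 228 (mod 229)
204^76 ≡ 134 (mod 229)
204^114 ≡ 1 (mod 229) ✓
So ord_229(204) = 114, hence |⟨204⟩| = 114.
Index = |(Z/229Z)^×| / |⟨204⟩| = 228 / 114 = 2.

2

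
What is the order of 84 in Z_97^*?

96

By Lagrange's theorem, ord_97(84) divides φ(97) = 97 − 1 = 96 = 2^5 · 3.
Divisors of 96: 1, 2, 3, 4, 6, 8, 12, 16, 24, 32, 48, 96.
Compute 84^d (mod 97) for the divisors d until we hit 1:
84^1 ≡ 84
84^2 ≡ 72
84^3 ≡ 34
84^4 ≡ 43
84^6 ≡ 89
84^8 ≡ 6
84^12 ≡ 64
84^16 ≡ 36
84^24 ≡ 22
84^32 ≡ 35
84^48 ≡ 96
84^96 ≡ 1
Hence ord(84) = 96.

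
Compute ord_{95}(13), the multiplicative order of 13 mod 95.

36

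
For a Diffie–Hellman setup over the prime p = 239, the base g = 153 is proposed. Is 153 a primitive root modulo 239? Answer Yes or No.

φ(239) = 239 − 1 = 238 = 2 · 7 · 17.
153 is a primitive root mod 239 iff 153^(φ(239)/q) ≢ 1 for every prime q | φ(239), i.e. q ∈ {2, 7, 17}.
153^119 ≡ 1 (mod 239)  [q = 2: ≡ 1 ✗]
153^34 ≡ 44 (mod 239)  [q = 7: ≢ 1 ✓]
153^14 ≡ 216 (mod 239)  [q = 17: ≢ 1 ✓]
153^119 ≡ 1 shows ord(153) | 119, strictly less than φ(239); not a primitive root.

No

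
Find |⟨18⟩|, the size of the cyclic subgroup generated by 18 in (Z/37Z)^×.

36

ord(18) | φ(37) = 37 − 1 = 36 = 2^2 · 3^2.
Divisors of 36: 1, 2, 3, 4, 6, 9, 12, 18, 36.
Evaluate successive powers at the divisors of 36:
18^1 ≡ 18 (mod 37)
18^2 ≡ 28 (mod 37)
18^3 ≡ 23 (mod 37)
18^4 ≡ 7 (mod 37)
18^6 ≡ 11 (mod 37)
18^9 ≡ 31 (mod 37)
18^12 ≡ 10 (mod 37)
18^18 ≡ 36 (mod 37)
18^36 ≡ 1 (mod 37) ✓
So ord_37(18) = 36.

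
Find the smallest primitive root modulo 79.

3

φ(79) = 79 − 1 = 78 = 2 · 3 · 13.
Test candidates g = 2, 3, … against the prime factors q ∈ {2, 3, 13} of φ(79): g is a generator iff g^(78/q) ≢ 1 for every such q.
g = 2: 2^39 ≡ 1 — hits 1, so not a primitive root.
g = 3: 3^39 ≡ 78; 3^26 ≡ 23; 3^6 ≡ 18 — none is 1, so 3 is a primitive root.
The smallest primitive root modulo 79 is 3.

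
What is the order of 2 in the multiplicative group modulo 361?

ord(2) | φ(361) = φ(19^2) = 19·(19−1) = 342 = 2 · 3^2 · 19.
Divisors of 342: 1, 2, 3, 6, 9, 18, 19, 38, 57, 114, 171, 342.
Evaluate successive powers at the divisors of 342:
2^1 ≡ 2 (mod 361)
2^2 ≡ 4 (mod 361)
2^3 ≡ 8 (mod 361)
2^6 ≡ 64 (mod 361)
2^9 ≡ 151 (mod 361)
2^18 ≡ 58 (mod 361)
2^19 ≡ 116 (mod 361)
2^38 ≡ 99 (mod 361)
2^57 ≡ 293 (mod 361)
2^114 ≡ 292 (mod 361)
2^171 ≡ 360 (mod 361)
2^342 ≡ 1 (mod 361) ✓
So ord_361(2) = 342.

342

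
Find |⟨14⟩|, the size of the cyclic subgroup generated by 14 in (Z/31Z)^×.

ord(14) | φ(31) = 31 − 1 = 30 = 2 · 3 · 5.
Divisors of 30: 1, 2, 3, 5, 6, 10, 15, 30.
Evaluate successive powers at the divisors of 30:
14^1 ≡ 14
14^2 ≡ 10
14^3 ≡ 16
14^5 ≡ 5
14^6 ≡ 8
14^10 ≡ 25
14^15 ≡ 1
So ord_31(14) = 15.

15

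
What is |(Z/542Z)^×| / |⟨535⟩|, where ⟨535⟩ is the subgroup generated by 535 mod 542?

Since 535 ∈ (Z/542Z)^×, its order divides φ(542) = φ(2)·φ(271) = 1·270 = 270 = 2 · 3^3 · 5.
Divisors of 270: 1, 2, 3, 5, 6, 9, 10, 15, 18, 27, 30, 45, 54, 90, 135, 270.
Test each divisor d:
535^1 ≡ 535
535^2 ≡ 49
535^3 ≡ 199
535^5 ≡ 537
535^6 ≡ 35
535^9 ≡ 461
535^10 ≡ 25
535^15 ≡ 417
535^18 ≡ 57
535^27 ≡ 261
535^30 ≡ 449
535^45 ≡ 243
535^54 ≡ 371
535^90 ≡ 513
535^135 ≡ 541
535^270 ≡ 1
Thus |⟨535⟩| = ord(535) = 270.
Index = |(Z/542Z)^×| / |⟨535⟩| = 270 / 270 = 1.

1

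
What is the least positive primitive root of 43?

φ(43) = 43 − 1 = 42 = 2 · 3 · 7.
g is a primitive root iff g^(42/q) ≢ 1 (mod 43) for each prime q ∈ {2, 3, 7}.
g = 2: 2^21 ≡ 42; 2^14 ≡ 1 — hits 1, so not a primitive root.
g = 3: 3^21 ≡ 42; 3^14 ≡ 36; 3^6 ≡ 41 — none is 1, so 3 is a primitive root.
The smallest primitive root modulo 43 is 3.

3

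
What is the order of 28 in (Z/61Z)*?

The order of 28 must divide φ(61) = 61 − 1 = 60 = 2^2 · 3 · 5.
Divisors of 60: 1, 2, 3, 4, 5, 6, 10, 12, 15, 20, 30, 60.
Check 28^d mod 61 for each divisor in increasing order:
28^1 ≡ 28 (mod 61)
28^2 ≡ 52 (mod 61)
28^3 ≡ 53 (mod 61)
28^4 ≡ 20 (mod 61)
28^5 ≡ 11 (mod 61)
28^6 ≡ 3 (mod 61)
28^10 ≡ 60 (mod 61)
28^12 ≡ 9 (mod 61)
28^15 ≡ 50 (mod 61)
28^20 ≡ 1 (mod 61) ✓
So ord_61(28) = 20.

20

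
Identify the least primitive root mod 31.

3

φ(31) = 31 − 1 = 30 = 2 · 3 · 5.
Test candidates g = 2, 3, … against the prime factors q ∈ {2, 3, 5} of φ(31): g is a generator iff g^(30/q) ≢ 1 for every such q.
g = 2: 2^15 ≡ 1 — hits 1, so not a primitive root.
g = 3: 3^15 ≡ 30; 3^10 ≡ 25; 3^6 ≡ 16 — none is 1, so 3 is a primitive root.
The smallest primitive root modulo 31 is 3.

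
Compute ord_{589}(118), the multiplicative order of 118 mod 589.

By Lagrange's theorem, ord_589(118) divides φ(589) = φ(19·31) = (19−1)·(31−1) = 18·30 = 540 = 2^2 · 3^3 · 5.
Divisors of 540: 1, 2, 3, 4, 5, 6, 9, 10, 12, 15, 18, 20, 27, 30, 36, 45, 54, 60, 90, 108, 135, 180, 270, 540.
Test each divisor d:
118^1 ≡ 118 (mod 589)
118^2 ≡ 377 (mod 589)
118^3 ≡ 311 (mod 589)
118^4 ≡ 180 (mod 589)
118^5 ≡ 36 (mod 589)
118^6 ≡ 125 (mod 589)
118^9 ≡ 1 (mod 589) ✓
Therefore the multiplicative order of 118 modulo 589 is 9.

9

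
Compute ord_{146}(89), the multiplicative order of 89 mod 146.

9

By Lagrange's theorem, ord_146(89) divides φ(146) = φ(2)·φ(73) = 1·72 = 72 = 2^3 · 3^2.
Divisors of 72: 1, 2, 3, 4, 6, 8, 9, 12, 18, 24, 36, 72.
Check 89^d mod 146 for each divisor in increasing order:
89^1 ≡ 89 (mod 146)
89^2 ≡ 37 (mod 146)
89^3 ≡ 81 (mod 146)
89^4 ≡ 55 (mod 146)
89^6 ≡ 137 (mod 146)
89^8 ≡ 105 (mod 146)
89^9 ≡ 1 (mod 146) ✓
So ord_146(89) = 9.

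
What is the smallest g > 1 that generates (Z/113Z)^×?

φ(113) = 113 − 1 = 112 = 2^4 · 7.
g is a primitive root iff g^(112/q) ≢ 1 (mod 113) for each prime q ∈ {2, 7}.
g = 2: 2^56 ≡ 1 — hits 1, so not a primitive root.
g = 3: 3^56 ≡ 112; 3^16 ≡ 49 — none is 1, so 3 is a primitive root.
Hence the least primitive root of 113 is 3.

3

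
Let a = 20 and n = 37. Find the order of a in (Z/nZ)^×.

By Lagrange's theorem, ord_37(20) divides φ(37) = 37 − 1 = 36 = 2^2 · 3^2.
Divisors of 36: 1, 2, 3, 4, 6, 9, 12, 18, 36.
Check 20^d mod 37 for each divisor in increasing order:
20^1 ≡ 20 (mod 37)
20^2 ≡ 30 (mod 37)
20^3 ≡ 8 (mod 37)
20^4 ≡ 12 (mod 37)
20^6 ≡ 27 (mod 37)
20^9 ≡ 31 (mod 37)
20^12 ≡ 26 (mod 37)
20^18 ≡ 36 (mod 37)
20^36 ≡ 1 (mod 37) ✓
So ord_37(20) = 36.

36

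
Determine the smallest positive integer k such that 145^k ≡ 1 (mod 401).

Since 145 ∈ (Z/401Z)^×, its order divides φ(401) = 401 − 1 = 400 = 2^4 · 5^2.
Divisors of 400: 1, 2, 4, 5, 8, 10, 16, 20, 25, 40, 50, 80, 100, 200, 400.
Compute 145^d (mod 401) for the divisors d until we hit 1:
145^1 ≡ 145 (mod 401)
145^2 ≡ 173 (mod 401)
145^4 ≡ 255 (mod 401)
145^5 ≡ 83 (mod 401)
145^8 ≡ 63 (mod 401)
145^10 ≡ 72 (mod 401)
145^16 ≡ 360 (mod 401)
145^20 ≡ 372 (mod 401)
145^25 ≡ 400 (mod 401)
145^40 ≡ 39 (mod 401)
145^50 ≡ 1 (mod 401) ✓
The smallest such exponent is 50, so the order of 145 is 50.

50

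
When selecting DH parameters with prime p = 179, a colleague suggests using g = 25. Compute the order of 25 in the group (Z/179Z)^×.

89

The order of 25 must divide φ(179) = 179 − 1 = 178 = 2 · 89.
Divisors of 178: 1, 2, 89, 178.
Test each divisor d:
25^1 ≡ 25 (mod 179)
25^2 ≡ 88 (mod 179)
25^89 ≡ 1 (mod 179) ✓
Therefore the multiplicative order of 25 modulo 179 is 89.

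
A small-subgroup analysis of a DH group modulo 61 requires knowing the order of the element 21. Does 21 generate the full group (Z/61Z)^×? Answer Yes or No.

φ(61) = 61 − 1 = 60 = 2^2 · 3 · 5.
An element g generates (Z/61Z)^× iff g^(60/q) ≢ 1 (mod 61) for each prime q ∈ {2, 3, 5}.
21^30 ≡ 60 (mod 61)  [q = 2: ≢ 1 ✓]
21^20 ≡ 47 (mod 61)  [q = 3: ≢ 1 ✓]
21^12 ≡ 1 (mod 61)  [q = 5: ≡ 1 ✗]
The check at q = 5 fails, so 21 generates a proper subgroup.

No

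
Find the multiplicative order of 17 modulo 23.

22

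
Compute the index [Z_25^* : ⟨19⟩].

Since 19 ∈ (Z/25Z)^×, its order divides φ(25) = φ(5^2) = 5·(5−1) = 20 = 2^2 · 5.
Divisors of 20: 1, 2, 4, 5, 10, 20.
Check 19^d mod 25 for each divisor in increasing order:
19^1 ≡ 19 (mod 25)
19^2 ≡ 11 (mod 25)
19^4 ≡ 21 (mod 25)
19^5 ≡ 24 (mod 25)
19^10 ≡ 1 (mod 25) ✓
The order of 19 is 10, so the subgroup it generates has 10 elements.
[(Z/25Z)^× : ⟨19⟩] = 20/10 = 2.

2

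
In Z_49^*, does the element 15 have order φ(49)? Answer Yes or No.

φ(49) = φ(7^2) = 7·(7−1) = 42 = 2 · 3 · 7.
It suffices to check that the order of 15 is not a proper divisor of 42: compute 15^(42/q) for q ∈ {2, 3, 7}.
15^21 ≡ 1 (mod 49)  [q = 2: ≡ 1 ✗]
15^14 ≡ 1 (mod 49)  [q = 3: ≡ 1 ✗]
15^6 ≡ 36 (mod 49)  [q = 7: ≢ 1 ✓]
15^21 ≡ 1 shows ord(15) | 21, strictly less than φ(49); not a primitive root.

No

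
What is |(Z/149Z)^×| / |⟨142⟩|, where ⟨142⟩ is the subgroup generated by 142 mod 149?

4

ord(142) | φ(149) = 149 − 1 = 148 = 2^2 · 37.
Divisors of 148: 1, 2, 4, 37, 74, 148.
Compute 142^d (mod 149) for the divisors d until we hit 1:
142^1 ≡ 142 (mod 149)
142^2 ≡ 49 (mod 149)
142^4 ≡ 17 (mod 149)
142^37 ≡ 1 (mod 149) ✓
The order of 142 is 37, so the subgroup it generates has 37 elements.
Index = |(Z/149Z)^×| / |⟨142⟩| = 148 / 37 = 4.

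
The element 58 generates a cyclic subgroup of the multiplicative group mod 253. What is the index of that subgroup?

4

By Lagrange's theorem, ord_253(58) divides φ(253) = φ(11·23) = (11−1)·(23−1) = 10·22 = 220 = 2^2 · 5 · 11.
Divisors of 220: 1, 2, 4, 5, 10, 11, 20, 22, 44, 55, 110, 220.
Test each divisor d:
58^1 ≡ 58
58^2 ≡ 75
58^4 ≡ 59
58^5 ≡ 133
58^10 ≡ 232
58^11 ≡ 47
58^20 ≡ 188
58^22 ≡ 185
58^44 ≡ 70
58^55 ≡ 1
Thus |⟨58⟩| = ord(58) = 55.
The index is φ(253) / ord(58) = 220 / 55 = 4.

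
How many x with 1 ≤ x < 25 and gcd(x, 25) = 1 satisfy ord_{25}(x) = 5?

4

φ(25) = φ(5^2) = 5·(5−1) = 20 = 2^2 · 5.
In a cyclic group of order 20, there are φ(d) elements of order d for each divisor d of 20, and zero for non-divisors.
5 | 20, and φ(5) = 5 − 1 = 4.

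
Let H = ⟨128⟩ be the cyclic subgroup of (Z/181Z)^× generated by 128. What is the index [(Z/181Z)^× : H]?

1

ord(128) | φ(181) = 181 − 1 = 180 = 2^2 · 3^2 · 5.
Divisors of 180: 1, 2, 3, 4, 5, 6, 9, 10, 12, 15, 18, 20, 30, 36, 45, 60, 90, 180.
Check 128^d mod 181 for each divisor in increasing order:
128^1 ≡ 128
128^2 ≡ 94
128^3 ≡ 86
128^4 ≡ 148
128^5 ≡ 120
128^6 ≡ 156
128^9 ≡ 22
128^10 ≡ 101
128^12 ≡ 82
128^15 ≡ 174
128^18 ≡ 122
128^20 ≡ 65
128^30 ≡ 49
128^36 ≡ 42
128^45 ≡ 19
128^60 ≡ 48
128^90 ≡ 180
128^180 ≡ 1
Thus |⟨128⟩| = ord(128) = 180.
Index = |(Z/181Z)^×| / |⟨128⟩| = 180 / 180 = 1.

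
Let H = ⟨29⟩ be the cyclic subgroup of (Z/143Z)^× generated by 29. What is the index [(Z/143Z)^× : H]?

4

By Lagrange's theorem, ord_143(29) divides φ(143) = φ(11·13) = (11−1)·(13−1) = 10·12 = 120 = 2^3 · 3 · 5.
Divisors of 120: 1, 2, 3, 4, 5, 6, 8, 10, 12, 15, 20, 24, 30, 40, 60, 120.
Check 29^d mod 143 for each divisor in increasing order:
29^1 ≡ 29
29^2 ≡ 126
29^3 ≡ 79
29^4 ≡ 3
29^5 ≡ 87
29^6 ≡ 92
29^8 ≡ 9
29^10 ≡ 133
29^12 ≡ 27
29^15 ≡ 131
29^20 ≡ 100
29^24 ≡ 14
29^30 ≡ 1
The order of 29 is 30, so the subgroup it generates has 30 elements.
Index = |(Z/143Z)^×| / |⟨29⟩| = 120 / 30 = 4.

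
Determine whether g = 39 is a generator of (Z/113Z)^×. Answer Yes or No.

Yes

φ(113) = 113 − 1 = 112 = 2^4 · 7.
An element g generates (Z/113Z)^× iff g^(112/q) ≢ 1 (mod 113) for each prime q ∈ {2, 7}.
39^56 ≡ 112 (mod 113)  [q = 2: ≢ 1 ✓]
39^16 ≡ 28 (mod 113)  [q = 7: ≢ 1 ✓]
All checks pass, so 39 has order 112 and is a primitive root modulo 113.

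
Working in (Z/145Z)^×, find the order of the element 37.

The order of 37 must divide φ(145) = φ(5·29) = (5−1)·(29−1) = 4·28 = 112 = 2^4 · 7.
Divisors of 112: 1, 2, 4, 7, 8, 14, 16, 28, 56, 112.
Compute 37^d (mod 145) for the divisors d until we hit 1:
37^1 ≡ 37 (mod 145)
37^2 ≡ 64 (mod 145)
37^4 ≡ 36 (mod 145)
37^7 ≡ 133 (mod 145)
37^8 ≡ 136 (mod 145)
37^14 ≡ 144 (mod 145)
37^16 ≡ 81 (mod 145)
37^28 ≡ 1 (mod 145) ✓
Therefore the multiplicative order of 37 modulo 145 is 28.

28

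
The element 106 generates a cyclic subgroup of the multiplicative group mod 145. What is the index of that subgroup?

The order of 106 must divide φ(145) = φ(5·29) = (5−1)·(29−1) = 4·28 = 112 = 2^4 · 7.
Divisors of 112: 1, 2, 4, 7, 8, 14, 16, 28, 56, 112.
Evaluate successive powers at the divisors of 112:
106^1 ≡ 106
106^2 ≡ 71
106^4 ≡ 111
106^7 ≡ 41
106^8 ≡ 141
106^14 ≡ 86
106^16 ≡ 16
106^28 ≡ 1
The order of 106 is 28, so the subgroup it generates has 28 elements.
[(Z/145Z)^× : ⟨106⟩] = 112/28 = 4.

4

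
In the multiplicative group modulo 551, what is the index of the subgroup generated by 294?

4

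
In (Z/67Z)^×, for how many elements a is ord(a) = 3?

φ(67) = 67 − 1 = 66 = 2 · 3 · 11.
(Z/67Z)^× is cyclic (|G| = 66); a cyclic group of order m has exactly φ(d) elements of each order d | m, and none otherwise.
3 | 66, and φ(3) = 3 − 1 = 2.

2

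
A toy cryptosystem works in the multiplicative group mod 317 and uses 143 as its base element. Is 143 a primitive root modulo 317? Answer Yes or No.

φ(317) = 317 − 1 = 316 = 2^2 · 79.
Test 143^(316/q) mod 317 for each prime factor q of 316:
143^158 ≡ 316 (mod 317)  [q = 2: ≢ 1 ✓]
143^4 ≡ 244 (mod 317)  [q = 79: ≢ 1 ✓]
None equal 1, so ord_317(143) = 316: 143 is a primitive root.

Yes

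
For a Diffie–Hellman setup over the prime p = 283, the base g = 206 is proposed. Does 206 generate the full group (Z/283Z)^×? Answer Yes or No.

Yes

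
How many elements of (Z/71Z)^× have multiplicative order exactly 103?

0

φ(71) = 71 − 1 = 70 = 2 · 5 · 7.
Since (Z/71Z)^× is cyclic of order 70, the number of elements of order d is φ(d) when d | 70 and 0 otherwise.
Since 103 ∤ 70, the count is 0.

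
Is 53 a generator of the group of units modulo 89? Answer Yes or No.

φ(89) = 89 − 1 = 88 = 2^3 · 11.
53 is a primitive root mod 89 iff 53^(φ(89)/q) ≢ 1 for every prime q | φ(89), i.e. q ∈ {2, 11}.
53^44 ≡ 1 (mod 89)  [q = 2: ≡ 1 ✗]
53^8 ≡ 64 (mod 89)  [q = 11: ≢ 1 ✓]
53^44 ≡ 1 shows ord(53) | 44, strictly less than φ(89); not a primitive root.

No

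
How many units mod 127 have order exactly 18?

6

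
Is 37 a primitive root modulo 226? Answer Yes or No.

φ(226) = φ(2)·φ(113) = 1·112 = 112 = 2^4 · 7.
37 is a primitive root mod 226 iff 37^(φ(226)/q) ≢ 1 for every prime q | φ(226), i.e. q ∈ {2, 7}.
37^56 ≡ 225 (mod 226)  [q = 2: ≢ 1 ✓]
37^16 ≡ 219 (mod 226)  [q = 7: ≢ 1 ✓]
All checks pass, so 37 has order 112 and is a primitive root modulo 226.

Yes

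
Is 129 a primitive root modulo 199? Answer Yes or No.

Yes

φ(199) = 199 − 1 = 198 = 2 · 3^2 · 11.
It suffices to check that the order of 129 is not a proper divisor of 198: compute 129^(198/q) for q ∈ {2, 3, 11}.
129^99 ≡ 198 (mod 199)  [q = 2: ≢ 1 ✓]
129^66 ≡ 92 (mod 199)  [q = 3: ≢ 1 ✓]
129^18 ≡ 125 (mod 199)  [q = 11: ≢ 1 ✓]
Every test exponent gives a nontrivial residue, hence 129 generates the full group.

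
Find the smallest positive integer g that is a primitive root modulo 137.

3

φ(137) = 137 − 1 = 136 = 2^3 · 17.
Test candidates g = 2, 3, … against the prime factors q ∈ {2, 17} of φ(137): g is a generator iff g^(136/q) ≢ 1 for every such q.
g = 2: 2^68 ≡ 1 — hits 1, so not a primitive root.
g = 3: 3^68 ≡ 136; 3^8 ≡ 122 — none is 1, so 3 is a primitive root.
So 3 is the smallest generator of (Z/137Z)^×.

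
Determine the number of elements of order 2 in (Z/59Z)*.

1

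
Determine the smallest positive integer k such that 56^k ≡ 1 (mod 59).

ord(56) | φ(59) = 59 − 1 = 58 = 2 · 29.
Divisors of 58: 1, 2, 29, 58.
Evaluate successive powers at the divisors of 58:
56^1 ≡ 56 (mod 59)
56^2 ≡ 9 (mod 59)
56^29 ≡ 58 (mod 59)
56^58 ≡ 1 (mod 59) ✓
Therefore the multiplicative order of 56 modulo 59 is 58.

58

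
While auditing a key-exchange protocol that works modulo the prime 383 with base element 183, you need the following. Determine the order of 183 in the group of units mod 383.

382

Since 183 ∈ (Z/383Z)^×, its order divides φ(383) = 383 − 1 = 382 = 2 · 191.
Divisors of 382: 1, 2, 191, 382.
Compute 183^d (mod 383) for the divisors d until we hit 1:
183^1 ≡ 183 (mod 383)
183^2 ≡ 168 (mod 383)
183^191 ≡ 382 (mod 383)
183^382 ≡ 1 (mod 383) ✓
Hence ord(183) = 382.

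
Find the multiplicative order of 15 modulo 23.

22

By Lagrange's theorem, ord_23(15) divides φ(23) = 23 − 1 = 22 = 2 · 11.
Divisors of 22: 1, 2, 11, 22.
Check 15^d mod 23 for each divisor in increasing order:
15^1 ≡ 15 (mod 23)
15^2 ≡ 18 (mod 23)
15^11 ≡ 22 (mod 23)
15^22 ≡ 1 (mod 23) ✓
So ord_23(15) = 22.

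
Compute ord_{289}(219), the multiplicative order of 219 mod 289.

136

By Lagrange's theorem, ord_289(219) divides φ(289) = φ(17^2) = 17·(17−1) = 272 = 2^4 · 17.
Divisors of 272: 1, 2, 4, 8, 16, 17, 34, 68, 136, 272.
Evaluate successive powers at the divisors of 272:
219^1 ≡ 219
219^2 ≡ 276
219^4 ≡ 169
219^8 ≡ 239
219^16 ≡ 188
219^17 ≡ 134
219^34 ≡ 38
219^68 ≡ 288
219^136 ≡ 1
Therefore the multiplicative order of 219 modulo 289 is 136.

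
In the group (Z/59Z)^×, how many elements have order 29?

28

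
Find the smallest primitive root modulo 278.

3

φ(278) = φ(2)·φ(139) = 1·138 = 138 = 2 · 3 · 23.
Test candidates g = 2, 3, … against the prime factors q ∈ {2, 3, 23} of φ(278): g is a generator iff g^(138/q) ≢ 1 for every such q.
g = 2: gcd(2, 278) = 2 > 1, not a unit — skip.
g = 3: 3^69 ≡ 277; 3^46 ≡ 181; 3^6 ≡ 173 — none is 1, so 3 is a primitive root.
So 3 is the smallest generator of (Z/278Z)^×.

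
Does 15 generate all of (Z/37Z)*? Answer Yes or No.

φ(37) = 37 − 1 = 36 = 2^2 · 3^2.
15 is a primitive root mod 37 iff 15^(φ(37)/q) ≢ 1 for every prime q | φ(37), i.e. q ∈ {2, 3}.
15^18 ≡ 36 (mod 37)  [q = 2: ≢ 1 ✓]
15^12 ≡ 26 (mod 37)  [q = 3: ≢ 1 ✓]
None equal 1, so ord_37(15) = 36: 15 is a primitive root.

Yes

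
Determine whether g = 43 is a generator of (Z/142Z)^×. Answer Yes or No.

No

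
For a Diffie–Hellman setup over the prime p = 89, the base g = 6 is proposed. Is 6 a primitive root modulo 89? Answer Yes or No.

Yes

φ(89) = 89 − 1 = 88 = 2^3 · 11.
It suffices to check that the order of 6 is not a proper divisor of 88: compute 6^(88/q) for q ∈ {2, 11}.
6^44 ≡ 88 (mod 89)  [q = 2: ≢ 1 ✓]
6^8 ≡ 8 (mod 89)  [q = 11: ≢ 1 ✓]
All checks pass, so 6 has order 88 and is a primitive root modulo 89.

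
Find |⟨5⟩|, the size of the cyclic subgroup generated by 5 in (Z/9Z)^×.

6

The order of 5 must divide φ(9) = φ(3^2) = 3·(3−1) = 6 = 2 · 3.
Divisors of 6: 1, 2, 3, 6.
Compute 5^d (mod 9) for the divisors d until we hit 1:
5^1 ≡ 5 (mod 9)
5^2 ≡ 7 (mod 9)
5^3 ≡ 8 (mod 9)
5^6 ≡ 1 (mod 9) ✓
The smallest such exponent is 6, so the order of 5 is 6.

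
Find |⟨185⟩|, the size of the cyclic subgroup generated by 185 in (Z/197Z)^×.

196

ord(185) | φ(197) = 197 − 1 = 196 = 2^2 · 7^2.
Divisors of 196: 1, 2, 4, 7, 14, 28, 49, 98, 196.
Compute 185^d (mod 197) for the divisors d until we hit 1:
185^1 ≡ 185 (mod 197)
185^2 ≡ 144 (mod 197)
185^4 ≡ 51 (mod 197)
185^7 ≡ 128 (mod 197)
185^14 ≡ 33 (mod 197)
185^28 ≡ 104 (mod 197)
185^49 ≡ 183 (mod 197)
185^98 ≡ 196 (mod 197)
185^196 ≡ 1 (mod 197) ✓
Hence ord(185) = 196.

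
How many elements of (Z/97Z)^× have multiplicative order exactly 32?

φ(97) = 97 − 1 = 96 = 2^5 · 3.
(Z/97Z)^× is cyclic (|G| = 96); a cyclic group of order m has exactly φ(d) elements of each order d | m, and none otherwise.
32 = 2^5 divides 96, and φ(32) = 16.

16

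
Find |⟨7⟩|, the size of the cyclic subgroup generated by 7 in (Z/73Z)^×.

By Lagrange's theorem, ord_73(7) divides φ(73) = 73 − 1 = 72 = 2^3 · 3^2.
Divisors of 72: 1, 2, 3, 4, 6, 8, 9, 12, 18, 24, 36, 72.
Check 7^d mod 73 for each divisor in increasing order:
7^1 ≡ 7 (mod 73)
7^2 ≡ 49 (mod 73)
7^3 ≡ 51 (mod 73)
7^4 ≡ 65 (mod 73)
7^6 ≡ 46 (mod 73)
7^8 ≡ 64 (mod 73)
7^9 ≡ 10 (mod 73)
7^12 ≡ 72 (mod 73)
7^18 ≡ 27 (mod 73)
7^24 ≡ 1 (mod 73) ✓
So ord_73(7) = 24.

24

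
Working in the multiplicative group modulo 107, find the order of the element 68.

ord(68) | φ(107) = 107 − 1 = 106 = 2 · 53.
Divisors of 106: 1, 2, 53, 106.
Compute 68^d (mod 107) for the divisors d until we hit 1:
68^1 ≡ 68 (mod 107)
68^2 ≡ 23 (mod 107)
68^53 ≡ 106 (mod 107)
68^106 ≡ 1 (mod 107) ✓
Hence ord(68) = 106.

106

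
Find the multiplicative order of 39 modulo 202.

By Lagrange's theorem, ord_202(39) divides φ(202) = φ(2)·φ(101) = 1·100 = 100 = 2^2 · 5^2.
Divisors of 100: 1, 2, 4, 5, 10, 20, 25, 50, 100.
Compute 39^d (mod 202) for the divisors d until we hit 1:
39^1 ≡ 39 (mod 202)
39^2 ≡ 107 (mod 202)
39^4 ≡ 137 (mod 202)
39^5 ≡ 91 (mod 202)
39^10 ≡ 201 (mod 202)
39^20 ≡ 1 (mod 202) ✓
Therefore the multiplicative order of 39 modulo 202 is 20.

20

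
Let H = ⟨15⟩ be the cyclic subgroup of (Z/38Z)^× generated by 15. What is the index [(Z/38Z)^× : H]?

1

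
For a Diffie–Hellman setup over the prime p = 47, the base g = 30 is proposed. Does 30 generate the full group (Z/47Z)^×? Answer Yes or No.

Yes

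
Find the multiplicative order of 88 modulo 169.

78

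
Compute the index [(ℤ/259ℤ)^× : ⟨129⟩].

ord(129) | φ(259) = φ(7·37) = (7−1)·(37−1) = 6·36 = 216 = 2^3 · 3^3.
Divisors of 216: 1, 2, 3, 4, 6, 8, 9, 12, 18, 24, 27, 36, 54, 72, 108, 216.
Evaluate successive powers at the divisors of 216:
129^1 ≡ 129 (mod 259)
129^2 ≡ 65 (mod 259)
129^3 ≡ 97 (mod 259)
129^4 ≡ 81 (mod 259)
129^6 ≡ 85 (mod 259)
129^8 ≡ 86 (mod 259)
129^9 ≡ 216 (mod 259)
129^12 ≡ 232 (mod 259)
129^18 ≡ 36 (mod 259)
129^24 ≡ 211 (mod 259)
129^27 ≡ 6 (mod 259)
129^36 ≡ 1 (mod 259) ✓
The order of 129 is 36, so the subgroup it generates has 36 elements.
[(Z/259Z)^× : ⟨129⟩] = 216/36 = 6.

6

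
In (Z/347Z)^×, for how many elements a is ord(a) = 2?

1

φ(347) = 347 − 1 = 346 = 2 · 173.
In a cyclic group of order 346, there are φ(d) elements of order d for each divisor d of 346, and zero for non-divisors.
2 | 346, and φ(2) = 2 − 1 = 1.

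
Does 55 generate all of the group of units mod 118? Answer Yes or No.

φ(118) = φ(2)·φ(59) = 1·58 = 58 = 2 · 29.
Test 55^(58/q) mod 118 for each prime factor q of 58:
55^29 ≡ 117 (mod 118)  [q = 2: ≢ 1 ✓]
55^2 ≡ 75 (mod 118)  [q = 29: ≢ 1 ✓]
None equal 1, so ord_118(55) = 58: 55 is a primitive root.

Yes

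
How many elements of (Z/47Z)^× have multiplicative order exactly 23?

22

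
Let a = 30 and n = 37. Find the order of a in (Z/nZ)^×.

18

ord(30) | φ(37) = 37 − 1 = 36 = 2^2 · 3^2.
Divisors of 36: 1, 2, 3, 4, 6, 9, 12, 18, 36.
Evaluate successive powers at the divisors of 36:
30^1 ≡ 30 (mod 37)
30^2 ≡ 12 (mod 37)
30^3 ≡ 27 (mod 37)
30^4 ≡ 33 (mod 37)
30^6 ≡ 26 (mod 37)
30^9 ≡ 36 (mod 37)
30^12 ≡ 10 (mod 37)
30^18 ≡ 1 (mod 37) ✓
So ord_37(30) = 18.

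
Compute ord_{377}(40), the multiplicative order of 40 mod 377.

Since 40 ∈ (Z/377Z)^×, its order divides φ(377) = φ(13·29) = (13−1)·(29−1) = 12·28 = 336 = 2^4 · 3 · 7.
Divisors of 336: 1, 2, 3, 4, 6, 7, 8, 12, 14, 16, 21, 24, 28, 42, 48, 56, 84, 112, 168, 336.
Evaluate successive powers at the divisors of 336:
40^1 ≡ 40
40^2 ≡ 92
40^3 ≡ 287
40^4 ≡ 170
40^6 ≡ 183
40^7 ≡ 157
40^8 ≡ 248
40^12 ≡ 313
40^14 ≡ 144
40^16 ≡ 53
40^21 ≡ 365
40^24 ≡ 326
40^28 ≡ 1
Therefore the multiplicative order of 40 modulo 377 is 28.

28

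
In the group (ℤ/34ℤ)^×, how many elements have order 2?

1

φ(34) = φ(2)·φ(17) = 1·16 = 16 = 2^4.
Since (Z/34Z)^× is cyclic of order 16, the number of elements of order d is φ(d) when d | 16 and 0 otherwise.
2 | 16, and φ(2) = 2 − 1 = 1.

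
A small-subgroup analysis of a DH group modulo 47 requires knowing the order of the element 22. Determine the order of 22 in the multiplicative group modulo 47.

The order of 22 must divide φ(47) = 47 − 1 = 46 = 2 · 23.
Divisors of 46: 1, 2, 23, 46.
Compute 22^d (mod 47) for the divisors d until we hit 1:
22^1 ≡ 22 (mod 47)
22^2 ≡ 14 (mod 47)
22^23 ≡ 46 (mod 47)
22^46 ≡ 1 (mod 47) ✓
So ord_47(22) = 46.

46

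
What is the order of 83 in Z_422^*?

Since 83 ∈ (Z/422Z)^×, its order divides φ(422) = φ(2)·φ(211) = 1·210 = 210 = 2 · 3 · 5 · 7.
Divisors of 210: 1, 2, 3, 5, 6, 7, 10, 14, 15, 21, 30, 35, 42, 70, 105, 210.
Evaluate successive powers at the divisors of 210:
83^1 ≡ 83 (mod 422)
83^2 ≡ 137 (mod 422)
83^3 ≡ 399 (mod 422)
83^5 ≡ 225 (mod 422)
83^6 ≡ 107 (mod 422)
83^7 ≡ 19 (mod 422)
83^10 ≡ 407 (mod 422)
83^14 ≡ 361 (mod 422)
83^15 ≡ 1 (mod 422) ✓
Hence ord(83) = 15.

15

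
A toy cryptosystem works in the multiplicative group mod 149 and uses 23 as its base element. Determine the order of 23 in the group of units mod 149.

Since 23 ∈ (Z/149Z)^×, its order divides φ(149) = 149 − 1 = 148 = 2^2 · 37.
Divisors of 148: 1, 2, 4, 37, 74, 148.
Compute 23^d (mod 149) for the divisors d until we hit 1:
23^1 ≡ 23 (mod 149)
23^2 ≡ 82 (mod 149)
23^4 ≡ 19 (mod 149)
23^37 ≡ 44 (mod 149)
23^74 ≡ 148 (mod 149)
23^148 ≡ 1 (mod 149) ✓
Therefore the multiplicative order of 23 modulo 149 is 148.

148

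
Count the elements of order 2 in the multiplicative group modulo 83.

φ(83) = 83 − 1 = 82 = 2 · 41.
(Z/83Z)^× is cyclic (|G| = 82); a cyclic group of order m has exactly φ(d) elements of each order d | m, and none otherwise.
2 | 82, and φ(2) = 2 − 1 = 1.

1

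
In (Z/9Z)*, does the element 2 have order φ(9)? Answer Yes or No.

φ(9) = φ(3^2) = 3·(3−1) = 6 = 2 · 3.
Test 2^(6/q) mod 9 for each prime factor q of 6:
2^3 ≡ 8 (mod 9)  [q = 2: ≢ 1 ✓]
2^2 ≡ 4 (mod 9)  [q = 3: ≢ 1 ✓]
Every test exponent gives a nontrivial residue, hence 2 generates the full group.

Yes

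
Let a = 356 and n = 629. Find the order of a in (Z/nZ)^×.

12

The order of 356 must divide φ(629) = φ(17·37) = (17−1)·(37−1) = 16·36 = 576 = 2^6 · 3^2.
Divisors of 576: 1, 2, 3, 4, 6, 8, 9, 12, 16, 18, 24, 32, 36, 48, 64, 72, 96, 144, 192, 288, 576.
Evaluate successive powers at the divisors of 576:
356^1 ≡ 356
356^2 ≡ 307
356^3 ≡ 475
356^4 ≡ 528
356^6 ≡ 443
356^8 ≡ 137
356^9 ≡ 339
356^12 ≡ 1
Hence ord(356) = 12.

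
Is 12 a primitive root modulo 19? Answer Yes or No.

No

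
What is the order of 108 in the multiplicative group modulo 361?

342

By Lagrange's theorem, ord_361(108) divides φ(361) = φ(19^2) = 19·(19−1) = 342 = 2 · 3^2 · 19.
Divisors of 342: 1, 2, 3, 6, 9, 18, 19, 38, 57, 114, 171, 342.
Test each divisor d:
108^1 ≡ 108
108^2 ≡ 112
108^3 ≡ 183
108^6 ≡ 277
108^9 ≡ 151
108^18 ≡ 58
108^19 ≡ 127
108^38 ≡ 245
108^57 ≡ 69
108^114 ≡ 68
108^171 ≡ 360
108^342 ≡ 1
So ord_361(108) = 342.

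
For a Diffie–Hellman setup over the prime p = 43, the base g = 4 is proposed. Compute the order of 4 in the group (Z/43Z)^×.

7

By Lagrange's theorem, ord_43(4) divides φ(43) = 43 − 1 = 42 = 2 · 3 · 7.
Divisors of 42: 1, 2, 3, 6, 7, 14, 21, 42.
Check 4^d mod 43 for each divisor in increasing order:
4^1 ≡ 4 (mod 43)
4^2 ≡ 16 (mod 43)
4^3 ≡ 21 (mod 43)
4^6 ≡ 11 (mod 43)
4^7 ≡ 1 (mod 43) ✓
Hence ord(4) = 7.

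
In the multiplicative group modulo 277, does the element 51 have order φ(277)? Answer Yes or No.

φ(277) = 277 − 1 = 276 = 2^2 · 3 · 23.
Test 51^(276/q) mod 277 for each prime factor q of 276:
51^138 ≡ 276 (mod 277)  [q = 2: ≢ 1 ✓]
51^92 ≡ 1 (mod 277)  [q = 3: ≡ 1 ✗]
51^12 ≡ 131 (mod 277)  [q = 23: ≢ 1 ✓]
Since 51^92 ≡ 1, the order of 51 divides 92 < 276, so 51 is not a primitive root.

No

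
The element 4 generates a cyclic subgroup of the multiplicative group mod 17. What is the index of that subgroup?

By Lagrange's theorem, ord_17(4) divides φ(17) = 17 − 1 = 16 = 2^4.
Divisors of 16: 1, 2, 4, 8, 16.
Compute 4^d (mod 17) for the divisors d until we hit 1:
4^1 ≡ 4 (mod 17)
4^2 ≡ 16 (mod 17)
4^4 ≡ 1 (mod 17) ✓
So ord_17(4) = 4, hence |⟨4⟩| = 4.
[(Z/17Z)^× : ⟨4⟩] = 16/4 = 4.

4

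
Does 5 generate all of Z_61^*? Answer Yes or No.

No

φ(61) = 61 − 1 = 60 = 2^2 · 3 · 5.
5 is a primitive root mod 61 iff 5^(φ(61)/q) ≢ 1 for every prime q | φ(61), i.e. q ∈ {2, 3, 5}.
5^30 ≡ 1 (mod 61)  [q = 2: ≡ 1 ✗]
5^20 ≡ 47 (mod 61)  [q = 3: ≢ 1 ✓]
5^12 ≡ 20 (mod 61)  [q = 5: ≢ 1 ✓]
Since 5^30 ≡ 1, the order of 5 divides 30 < 60, so 5 is not a primitive root.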